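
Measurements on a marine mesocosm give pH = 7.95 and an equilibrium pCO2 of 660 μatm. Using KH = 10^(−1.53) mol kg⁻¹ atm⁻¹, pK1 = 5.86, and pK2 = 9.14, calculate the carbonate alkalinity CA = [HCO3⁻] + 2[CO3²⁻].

CA = 2.71 mmol/kg

[CO2*] = KH · pCO2 = 10^(−1.53) × 660×10^-6 = 1.948×10^-5 mol/kg
α₀ = 1/(1 + K1/[H⁺] + K1K2/[H⁺]²) = 1/(1 + 10^+2.09 + 10^+0.90) = 0.007577
DIC = [CO2*]/α₀ = 1.948×10^-5 / 0.007577 = 2.571 mmol/kg
CA = (α₁ + 2α₂)·DIC = (0.9322 + 2×0.06019) × 2.571 = 2.71 mmol/kg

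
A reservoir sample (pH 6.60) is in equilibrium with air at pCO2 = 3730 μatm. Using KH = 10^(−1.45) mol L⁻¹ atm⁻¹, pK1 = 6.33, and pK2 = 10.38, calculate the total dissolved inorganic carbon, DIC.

[CO2*] = KH · pCO2 = 10^(−1.45) × 3730×10^-6 = 1.323×10^-4 mol/L
α₀ = 1/(1 + K1/[H⁺] + K1K2/[H⁺]²) = 1/(1 + 10^+0.27 + 10^-3.51) = 0.3494
DIC = [CO2*]/α₀ = 1.323×10^-4 / 0.3494 = 0.379 mmol/L

DIC = 0.379 mmol/L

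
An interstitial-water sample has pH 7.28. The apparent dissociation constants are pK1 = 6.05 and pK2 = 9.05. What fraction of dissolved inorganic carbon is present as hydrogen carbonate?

α₁ = 1 / (1 + [H⁺]/K1 + K2/[H⁺]) = 1 / (1 + 10^-1.23 + 10^-1.77)
   = 1 / (1 + 0.058884 + 0.016982) = 1/1.0759 = 0.9295

α₁ = 0.929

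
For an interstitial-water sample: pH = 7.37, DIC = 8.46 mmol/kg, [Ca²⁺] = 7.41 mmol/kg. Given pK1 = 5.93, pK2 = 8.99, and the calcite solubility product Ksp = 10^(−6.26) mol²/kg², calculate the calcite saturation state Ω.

Ω = 2.58

α₂ = 1 / (1 + [H⁺]/K2 + [H⁺]²/(K1K2)) = 1 / (1 + 10^+1.62 + 10^+0.18)
   = 1 / (1 + 41.687 + 1.5136) = 1/44.200 = 0.02262
[CO3²⁻] = α₂ × DIC = 0.02262 × 8.46 = 0.1914 mmol/kg
Ksp = 10^(−6.26) = 5.495×10^-7
Ω = [Ca²⁺][CO3²⁻]/Ksp = (7.41×10^-3)(1.914×10^-4) / 5.495×10^-7 = 2.58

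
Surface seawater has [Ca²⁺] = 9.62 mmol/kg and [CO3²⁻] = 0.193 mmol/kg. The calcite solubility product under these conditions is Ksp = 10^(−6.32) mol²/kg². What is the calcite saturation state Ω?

Ksp = 10^(−6.32) = 4.786×10^-7
Ω = [Ca²⁺][CO3²⁻]/Ksp = (9.62×10^-3)(0.193×10^-3) / 4.786×10^-7 = 3.88

Ω = 3.88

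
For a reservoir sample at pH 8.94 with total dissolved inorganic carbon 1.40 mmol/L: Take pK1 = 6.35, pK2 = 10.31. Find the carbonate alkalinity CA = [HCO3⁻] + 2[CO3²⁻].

CA = 1.45 mmol/L

CA = [HCO3⁻] + 2[CO3²⁻] = (α₁ + 2α₂)·DIC
At pH 8.94: [H⁺]/K1 = 10^-2.59 = 0.0025704, K2/[H⁺] = 10^-1.37 = 0.042658
α₁ = 1/(1 + 0.0025704 + 0.042658) = 1/1.0452 = 0.9567; α₂ = α₁·K2/[H⁺] = 0.04081
α₁ + 2α₂ = 1.0384
CA = 1.0384 × 1.40 = 1.45 mmol/L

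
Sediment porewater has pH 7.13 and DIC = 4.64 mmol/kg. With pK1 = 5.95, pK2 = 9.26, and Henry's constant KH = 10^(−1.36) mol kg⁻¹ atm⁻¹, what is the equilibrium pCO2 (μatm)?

α₀ = 1 / (1 + K1/[H⁺] + K1K2/[H⁺]²) = 1 / (1 + 10^+1.18 + 10^-0.95)
   = 1 / (1 + 15.136 + 0.11220) = 1/16.248 = 0.06155
[CO2*] = α₀ × DIC = 0.06155 × 4.64 = 0.2856 mmol/kg
pCO2 = [CO2*]/KH = 2.856×10^-4 / 4.365×10^-2 = 6540 μatm

pCO2 = 6540 μatm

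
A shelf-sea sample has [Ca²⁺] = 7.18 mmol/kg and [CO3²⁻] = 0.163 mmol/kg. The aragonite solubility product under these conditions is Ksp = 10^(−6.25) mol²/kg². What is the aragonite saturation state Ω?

Ω = 2.08

Ksp = 10^(−6.25) = 5.623×10^-7
Ω = [Ca²⁺][CO3²⁻]/Ksp = (7.18×10^-3)(0.163×10^-3) / 5.623×10^-7 = 2.08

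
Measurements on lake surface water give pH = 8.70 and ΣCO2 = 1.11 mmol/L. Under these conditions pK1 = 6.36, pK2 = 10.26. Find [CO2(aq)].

α₀ = 1 / (1 + K1/[H⁺] + K1K2/[H⁺]²) = 1 / (1 + 10^+2.34 + 10^+0.78)
   = 1 / (1 + 218.78 + 6.0256) = 1/225.80 = 0.004429
[CO2*] = α₀ × DIC = 0.004429 × 1.11 = 0.00492 mmol/L = 4.92 μmol/L

[CO2*] = 4.92 μmol/L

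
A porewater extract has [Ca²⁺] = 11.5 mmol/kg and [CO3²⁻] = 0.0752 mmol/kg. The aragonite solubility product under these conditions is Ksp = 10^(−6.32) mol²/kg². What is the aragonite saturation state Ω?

Ksp = 10^(−6.32) = 4.786×10^-7
Ω = [Ca²⁺][CO3²⁻]/Ksp = (11.5×10^-3)(0.0752×10^-3) / 4.786×10^-7 = 1.81

Ω = 1.81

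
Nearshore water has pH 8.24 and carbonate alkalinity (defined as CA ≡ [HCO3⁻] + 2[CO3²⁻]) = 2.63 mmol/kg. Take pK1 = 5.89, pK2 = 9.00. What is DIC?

CA = [HCO3⁻] + 2[CO3²⁻] = (α₁ + 2α₂)·DIC
At pH 8.24: [H⁺]/K1 = 10^-2.35 = 0.0044668, K2/[H⁺] = 10^-0.76 = 0.17378
α₁ = 1/(1 + 0.0044668 + 0.17378) = 1/1.1782 = 0.8487; α₂ = α₁·K2/[H⁺] = 0.1475
α₁ + 2α₂ = 1.1437
DIC = CA / (α₁ + 2α₂) = 2.63 / 1.1437 = 2.30 mmol/kg

DIC = 2.30 mmol/kg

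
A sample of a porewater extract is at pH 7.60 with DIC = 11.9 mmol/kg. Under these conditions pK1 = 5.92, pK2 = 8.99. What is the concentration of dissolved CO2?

[CO2*] = 0.234 mmol/kg

α₀ = 1 / (1 + K1/[H⁺] + K1K2/[H⁺]²) = 1 / (1 + 10^+1.68 + 10^+0.29)
   = 1 / (1 + 47.863 + 1.9498) = 1/50.813 = 0.01968
[CO2*] = α₀ × DIC = 0.01968 × 11.9 = 0.234 mmol/kg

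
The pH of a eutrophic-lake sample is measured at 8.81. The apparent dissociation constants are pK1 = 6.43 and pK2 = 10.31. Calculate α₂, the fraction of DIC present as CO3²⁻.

α₂ = 1 / (1 + [H⁺]/K2 + [H⁺]²/(K1K2)) = 1 / (1 + 10^+1.50 + 10^-0.88)
   = 1 / (1 + 31.623 + 0.13183) = 1/32.755 = 0.03053

α₂ = 0.0305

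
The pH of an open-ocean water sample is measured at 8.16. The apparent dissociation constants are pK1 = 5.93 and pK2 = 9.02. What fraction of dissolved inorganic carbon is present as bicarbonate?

α₁ = 1 / (1 + [H⁺]/K1 + K2/[H⁺]) = 1 / (1 + 10^-2.23 + 10^-0.86)
   = 1 / (1 + 0.0058884 + 0.13804) = 1/1.1439 = 0.8742

α₁ = 0.874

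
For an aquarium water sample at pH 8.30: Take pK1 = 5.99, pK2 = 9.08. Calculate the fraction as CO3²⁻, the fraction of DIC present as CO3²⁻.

α₂ = 1 / (1 + [H⁺]/K2 + [H⁺]²/(K1K2)) = 1 / (1 + 10^+0.78 + 10^-1.53)
   = 1 / (1 + 6.0256 + 0.029512) = 1/7.0551 = 0.1417

α₂ = 0.142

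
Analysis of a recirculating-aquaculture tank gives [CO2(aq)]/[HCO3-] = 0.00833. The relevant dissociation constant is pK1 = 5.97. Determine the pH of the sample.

pH = 8.05

From K1 = [H⁺][HCO3-]/[CO2(aq)]:  pH = pK1 − log₁₀([CO2(aq)]/[HCO3-])
log₁₀(0.00833) = -2.079
pH = 5.97 − (-2.079) = 8.05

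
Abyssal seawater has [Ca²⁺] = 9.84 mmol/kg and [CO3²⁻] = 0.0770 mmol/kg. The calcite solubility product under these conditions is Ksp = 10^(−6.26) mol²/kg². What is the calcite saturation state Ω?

Ω = 1.38

Ksp = 10^(−6.26) = 5.495×10^-7
Ω = [Ca²⁺][CO3²⁻]/Ksp = (9.84×10^-3)(0.0770×10^-3) / 5.495×10^-7 = 1.38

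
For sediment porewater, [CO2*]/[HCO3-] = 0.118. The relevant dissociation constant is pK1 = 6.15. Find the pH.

From K1 = [H⁺][HCO3-]/[CO2*]:  pH = pK1 − log₁₀([CO2*]/[HCO3-])
log₁₀(0.118) = -0.928
pH = 6.15 − (-0.928) = 7.08

pH = 7.08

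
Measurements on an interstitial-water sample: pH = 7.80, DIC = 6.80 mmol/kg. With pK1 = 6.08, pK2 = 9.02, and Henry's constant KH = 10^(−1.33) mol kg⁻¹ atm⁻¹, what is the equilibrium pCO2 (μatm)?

α₀ = 1 / (1 + K1/[H⁺] + K1K2/[H⁺]²) = 1 / (1 + 10^+1.72 + 10^+0.50)
   = 1 / (1 + 52.481 + 3.1623) = 1/56.643 = 0.01765
[CO2*] = α₀ × DIC = 0.01765 × 6.80 = 0.1201 mmol/kg
pCO2 = [CO2*]/KH = 1.201×10^-4 / 4.677×10^-2 = 2570 μatm

pCO2 = 2570 μatm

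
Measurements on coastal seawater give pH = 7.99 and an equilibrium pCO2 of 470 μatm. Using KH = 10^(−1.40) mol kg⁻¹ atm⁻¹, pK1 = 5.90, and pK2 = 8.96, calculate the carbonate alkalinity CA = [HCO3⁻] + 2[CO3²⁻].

CA = 2.80 mmol/kg

[CO2*] = KH · pCO2 = 10^(−1.40) × 470×10^-6 = 1.871×10^-5 mol/kg
α₀ = 1/(1 + K1/[H⁺] + K1K2/[H⁺]²) = 1/(1 + 10^+2.09 + 10^+1.12) = 0.007288
DIC = [CO2*]/α₀ = 1.871×10^-5 / 0.007288 = 2.567 mmol/kg
CA = (α₁ + 2α₂)·DIC = (0.8966 + 2×0.09608) × 2.567 = 2.80 mmol/kg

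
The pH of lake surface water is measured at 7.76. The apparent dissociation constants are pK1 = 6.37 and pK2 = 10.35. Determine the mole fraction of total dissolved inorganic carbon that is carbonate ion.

α₂ = 0.00246

α₂ = 1 / (1 + [H⁺]/K2 + [H⁺]²/(K1K2)) = 1 / (1 + 10^+2.59 + 10^+1.20)
   = 1 / (1 + 389.05 + 15.849) = 1/405.89 = 0.002464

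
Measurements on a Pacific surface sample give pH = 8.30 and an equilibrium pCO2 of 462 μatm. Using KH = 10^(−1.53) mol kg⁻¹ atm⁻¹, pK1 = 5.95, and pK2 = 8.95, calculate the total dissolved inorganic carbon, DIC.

DIC = 3.75 mmol/kg

[CO2*] = KH · pCO2 = 10^(−1.53) × 462×10^-6 = 1.363×10^-5 mol/kg
α₀ = 1/(1 + K1/[H⁺] + K1K2/[H⁺]²) = 1/(1 + 10^+2.35 + 10^+1.70) = 0.003636
DIC = [CO2*]/α₀ = 1.363×10^-5 / 0.003636 = 3.75 mmol/kg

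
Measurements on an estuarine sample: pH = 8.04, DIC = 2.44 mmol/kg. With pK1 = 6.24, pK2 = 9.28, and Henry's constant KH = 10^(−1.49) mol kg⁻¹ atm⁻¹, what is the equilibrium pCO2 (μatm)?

pCO2 = 1110 μatm

α₀ = 1 / (1 + K1/[H⁺] + K1K2/[H⁺]²) = 1 / (1 + 10^+1.80 + 10^+0.56)
   = 1 / (1 + 63.096 + 3.6308) = 1/67.727 = 0.01477
[CO2*] = α₀ × DIC = 0.01477 × 2.44 = 0.03603 mmol/kg
pCO2 = [CO2*]/KH = 3.603×10^-5 / 3.236×10^-2 = 1110 μatm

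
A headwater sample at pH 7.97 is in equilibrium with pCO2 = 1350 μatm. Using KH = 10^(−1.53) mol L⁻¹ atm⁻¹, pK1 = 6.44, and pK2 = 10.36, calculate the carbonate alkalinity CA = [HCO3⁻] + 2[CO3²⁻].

[CO2*] = KH · pCO2 = 10^(−1.53) × 1350×10^-6 = 3.984×10^-5 mol/L
α₀ = 1/(1 + K1/[H⁺] + K1K2/[H⁺]²) = 1/(1 + 10^+1.53 + 10^-0.86) = 0.02855
DIC = [CO2*]/α₀ = 3.984×10^-5 / 0.02855 = 1.395 mmol/L
CA = (α₁ + 2α₂)·DIC = (0.9675 + 2×0.003941) × 1.395 = 1.36 mmol/L

CA = 1.36 mmol/L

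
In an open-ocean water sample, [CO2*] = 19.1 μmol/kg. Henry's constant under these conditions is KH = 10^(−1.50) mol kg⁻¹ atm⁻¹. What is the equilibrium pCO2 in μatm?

KH = 10^(−1.50) = 3.162×10^-2 mol kg⁻¹ atm⁻¹
pCO2 = [CO2*]/KH = 19.1×10^-6 / 3.162×10^-2 = 6.04×10^-4 atm = 604 μatm

pCO2 = 604 μatm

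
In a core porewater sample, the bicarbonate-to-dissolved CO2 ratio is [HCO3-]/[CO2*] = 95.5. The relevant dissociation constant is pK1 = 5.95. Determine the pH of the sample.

From K1 = [H⁺][HCO3-]/[CO2*]:  pH = pK1 + log₁₀([HCO3-]/[CO2*])
log₁₀(95.5) = +1.980
pH = 5.95 + (+1.980) = 7.93

pH = 7.93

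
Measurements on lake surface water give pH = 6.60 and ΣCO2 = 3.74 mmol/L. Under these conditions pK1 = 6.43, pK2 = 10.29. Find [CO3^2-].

[CO3²⁻] = 0.456 μmol/L

α₂ = 1 / (1 + [H⁺]/K2 + [H⁺]²/(K1K2)) = 1 / (1 + 10^+3.69 + 10^+3.52)
   = 1 / (1 + 4897.8 + 3311.3) = 1/8210.1 = 0.0001218
[CO3²⁻] = α₂ × DIC = 0.0001218 × 3.74 = 0.000456 mmol/L = 0.456 μmol/L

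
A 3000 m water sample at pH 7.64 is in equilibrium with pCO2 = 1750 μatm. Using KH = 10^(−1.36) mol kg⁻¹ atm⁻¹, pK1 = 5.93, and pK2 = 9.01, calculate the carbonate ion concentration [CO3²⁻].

[CO2*] = KH · pCO2 = 10^(−1.36) × 1750×10^-6 = 7.639×10^-5 mol/kg
α₀ = 1/(1 + K1/[H⁺] + K1K2/[H⁺]²) = 1/(1 + 10^+1.71 + 10^+0.34) = 0.01836
DIC = [CO2*]/α₀ = 7.639×10^-5 / 0.01836 = 4.161 mmol/kg
[CO3²⁻] = α₂·DIC; α₂ = 0.04016, so [CO3²⁻] = 0.04016 × 4.161 = 0.167 mmol/kg

[CO3²⁻] = 0.167 mmol/kg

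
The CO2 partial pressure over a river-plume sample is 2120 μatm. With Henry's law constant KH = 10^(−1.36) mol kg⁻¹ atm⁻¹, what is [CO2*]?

[CO2*] = 92.5 μmol/kg

KH = 10^(−1.36) = 4.365×10^-2 mol kg⁻¹ atm⁻¹
[CO2*] = KH · pCO2 = 4.365×10^-2 × 2120×10^-6 atm = 9.25×10^-5 mol/kg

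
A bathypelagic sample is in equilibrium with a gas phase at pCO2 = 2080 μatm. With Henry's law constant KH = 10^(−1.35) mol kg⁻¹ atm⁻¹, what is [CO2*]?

KH = 10^(−1.35) = 4.467×10^-2 mol kg⁻¹ atm⁻¹
[CO2*] = KH · pCO2 = 4.467×10^-2 × 2080×10^-6 atm = 9.29×10^-5 mol/kg

[CO2*] = 92.9 μmol/kg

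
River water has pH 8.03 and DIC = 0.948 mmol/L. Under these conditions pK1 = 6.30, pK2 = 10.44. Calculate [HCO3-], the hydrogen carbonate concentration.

[HCO3⁻] = 0.927 mmol/L

α₁ = 1 / (1 + [H⁺]/K1 + K2/[H⁺]) = 1 / (1 + 10^-1.73 + 10^-2.41)
   = 1 / (1 + 0.018621 + 0.0038905) = 1/1.0225 = 0.9780
[HCO3⁻] = α₁ × DIC = 0.9780 × 0.948 = 0.927 mmol/L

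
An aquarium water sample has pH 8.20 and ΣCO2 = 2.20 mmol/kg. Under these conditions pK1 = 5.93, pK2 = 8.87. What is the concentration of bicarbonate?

[HCO3⁻] = 1.80 mmol/kg

α₁ = 1 / (1 + [H⁺]/K1 + K2/[H⁺]) = 1 / (1 + 10^-2.27 + 10^-0.67)
   = 1 / (1 + 0.0053703 + 0.21380) = 1/1.2192 = 0.8202
[HCO3⁻] = α₁ × DIC = 0.8202 × 2.20 = 1.80 mmol/kg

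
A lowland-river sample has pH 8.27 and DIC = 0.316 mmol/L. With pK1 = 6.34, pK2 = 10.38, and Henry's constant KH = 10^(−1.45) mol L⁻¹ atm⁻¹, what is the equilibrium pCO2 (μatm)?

α₀ = 1 / (1 + K1/[H⁺] + K1K2/[H⁺]²) = 1 / (1 + 10^+1.93 + 10^-0.18)
   = 1 / (1 + 85.114 + 0.66069) = 1/86.774 = 0.01152
[CO2*] = α₀ × DIC = 0.01152 × 0.316 = 0.003642 mmol/L = 3.642 μmol/L
pCO2 = [CO2*]/KH = 3.642×10^-6 / 3.548×10^-2 = 103 μatm

pCO2 = 103 μatm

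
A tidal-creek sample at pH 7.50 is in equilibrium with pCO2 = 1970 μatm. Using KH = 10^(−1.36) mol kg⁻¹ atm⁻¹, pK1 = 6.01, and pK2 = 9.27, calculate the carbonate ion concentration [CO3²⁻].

[CO2*] = KH · pCO2 = 10^(−1.36) × 1970×10^-6 = 8.599×10^-5 mol/kg
α₀ = 1/(1 + K1/[H⁺] + K1K2/[H⁺]²) = 1/(1 + 10^+1.49 + 10^-0.28) = 0.03084
DIC = [CO2*]/α₀ = 8.599×10^-5 / 0.03084 = 2.789 mmol/kg
[CO3²⁻] = α₂·DIC; α₂ = 0.01618, so [CO3²⁻] = 0.01618 × 2.789 = 0.0451 mmol/kg

[CO3²⁻] = 0.0451 mmol/kg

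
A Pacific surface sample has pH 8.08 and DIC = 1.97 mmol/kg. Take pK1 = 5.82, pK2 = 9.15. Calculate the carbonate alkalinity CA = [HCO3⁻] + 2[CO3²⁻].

CA = [HCO3⁻] + 2[CO3²⁻] = (α₁ + 2α₂)·DIC
At pH 8.08: [H⁺]/K1 = 10^-2.26 = 0.0054954, K2/[H⁺] = 10^-1.07 = 0.085114
α₁ = 1/(1 + 0.0054954 + 0.085114) = 1/1.0906 = 0.9169; α₂ = α₁·K2/[H⁺] = 0.07804
α₁ + 2α₂ = 1.0730
CA = 1.0730 × 1.97 = 2.11 mmol/kg

CA = 2.11 mmol/kg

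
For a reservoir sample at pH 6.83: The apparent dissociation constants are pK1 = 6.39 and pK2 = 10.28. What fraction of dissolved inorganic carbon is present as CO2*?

α₀ = 1 / (1 + K1/[H⁺] + K1K2/[H⁺]²) = 1 / (1 + 10^+0.44 + 10^-3.01)
   = 1 / (1 + 2.7542 + 0.00097724) = 1/3.7552 = 0.2663

α₀ = 0.266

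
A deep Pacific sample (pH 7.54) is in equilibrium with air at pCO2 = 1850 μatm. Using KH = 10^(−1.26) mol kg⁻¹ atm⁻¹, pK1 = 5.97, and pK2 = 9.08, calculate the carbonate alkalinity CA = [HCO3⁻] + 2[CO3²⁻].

[CO2*] = KH · pCO2 = 10^(−1.26) × 1850×10^-6 = 1.017×10^-4 mol/kg
α₀ = 1/(1 + K1/[H⁺] + K1K2/[H⁺]²) = 1/(1 + 10^+1.57 + 10^+0.03) = 0.02549
DIC = [CO2*]/α₀ = 1.017×10^-4 / 0.02549 = 3.988 mmol/kg
CA = (α₁ + 2α₂)·DIC = (0.9472 + 2×0.02732) × 3.988 = 4.00 mmol/kg

CA = 4.00 mmol/kg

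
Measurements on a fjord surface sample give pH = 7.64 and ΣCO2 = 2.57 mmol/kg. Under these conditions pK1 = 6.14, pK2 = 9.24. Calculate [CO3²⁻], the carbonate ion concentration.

[CO3²⁻] = 0.0611 mmol/kg

α₂ = 1 / (1 + [H⁺]/K2 + [H⁺]²/(K1K2)) = 1 / (1 + 10^+1.60 + 10^+0.10)
   = 1 / (1 + 39.811 + 1.2589) = 1/42.070 = 0.02377
[CO3²⁻] = α₂ × DIC = 0.02377 × 2.57 = 0.0611 mmol/kg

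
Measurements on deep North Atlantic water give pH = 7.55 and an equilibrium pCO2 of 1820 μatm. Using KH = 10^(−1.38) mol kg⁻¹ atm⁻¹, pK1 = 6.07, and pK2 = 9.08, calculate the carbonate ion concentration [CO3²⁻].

[CO2*] = KH · pCO2 = 10^(−1.38) × 1820×10^-6 = 7.587×10^-5 mol/kg
α₀ = 1/(1 + K1/[H⁺] + K1K2/[H⁺]²) = 1/(1 + 10^+1.48 + 10^-0.05) = 0.03116
DIC = [CO2*]/α₀ = 7.587×10^-5 / 0.03116 = 2.435 mmol/kg
[CO3²⁻] = α₂·DIC; α₂ = 0.02777, so [CO3²⁻] = 0.02777 × 2.435 = 0.0676 mmol/kg

[CO3²⁻] = 0.0676 mmol/kg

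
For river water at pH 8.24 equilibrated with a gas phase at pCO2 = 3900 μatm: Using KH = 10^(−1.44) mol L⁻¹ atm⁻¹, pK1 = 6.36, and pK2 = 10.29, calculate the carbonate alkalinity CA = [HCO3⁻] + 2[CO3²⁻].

[CO2*] = KH · pCO2 = 10^(−1.44) × 3900×10^-6 = 1.416×10^-4 mol/L
α₀ = 1/(1 + K1/[H⁺] + K1K2/[H⁺]²) = 1/(1 + 10^+1.88 + 10^-0.17) = 0.01290
DIC = [CO2*]/α₀ = 1.416×10^-4 / 0.01290 = 10.98 mmol/L
CA = (α₁ + 2α₂)·DIC = (0.9784 + 2×0.008720) × 10.98 = 10.9 mmol/L

CA = 10.9 mmol/L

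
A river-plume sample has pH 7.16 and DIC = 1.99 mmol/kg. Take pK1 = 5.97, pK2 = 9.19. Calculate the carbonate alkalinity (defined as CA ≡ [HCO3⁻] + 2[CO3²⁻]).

CA = [HCO3⁻] + 2[CO3²⁻] = (α₁ + 2α₂)·DIC
At pH 7.16: [H⁺]/K1 = 10^-1.19 = 0.064565, K2/[H⁺] = 10^-2.03 = 0.0093325
α₁ = 1/(1 + 0.064565 + 0.0093325) = 1/1.0739 = 0.9312; α₂ = α₁·K2/[H⁺] = 0.008690
α₁ + 2α₂ = 0.9486
CA = 0.9486 × 1.99 = 1.89 mmol/kg

CA = 1.89 mmol/kg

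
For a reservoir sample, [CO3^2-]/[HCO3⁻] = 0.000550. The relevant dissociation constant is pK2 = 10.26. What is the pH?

From K2 = [H⁺][CO3^2-]/[HCO3⁻]:  pH = pK2 + log₁₀([CO3^2-]/[HCO3⁻])
log₁₀(0.000550) = -3.260
pH = 10.26 + (-3.260) = 7.00

pH = 7.00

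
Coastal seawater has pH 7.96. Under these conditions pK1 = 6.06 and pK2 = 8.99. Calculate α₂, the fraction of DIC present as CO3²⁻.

α₂ = 0.0844

α₂ = 1 / (1 + [H⁺]/K2 + [H⁺]²/(K1K2)) = 1 / (1 + 10^+1.03 + 10^-0.87)
   = 1 / (1 + 10.715 + 0.13490) = 1/11.850 = 0.08439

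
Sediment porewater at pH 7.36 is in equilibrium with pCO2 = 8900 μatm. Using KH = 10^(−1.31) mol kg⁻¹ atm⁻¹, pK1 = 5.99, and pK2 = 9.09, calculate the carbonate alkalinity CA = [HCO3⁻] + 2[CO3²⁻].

CA = 10.6 mmol/kg

[CO2*] = KH · pCO2 = 10^(−1.31) × 8900×10^-6 = 4.359×10^-4 mol/kg
α₀ = 1/(1 + K1/[H⁺] + K1K2/[H⁺]²) = 1/(1 + 10^+1.37 + 10^-0.36) = 0.04019
DIC = [CO2*]/α₀ = 4.359×10^-4 / 0.04019 = 10.84 mmol/kg
CA = (α₁ + 2α₂)·DIC = (0.9423 + 2×0.01755) × 10.84 = 10.6 mmol/kg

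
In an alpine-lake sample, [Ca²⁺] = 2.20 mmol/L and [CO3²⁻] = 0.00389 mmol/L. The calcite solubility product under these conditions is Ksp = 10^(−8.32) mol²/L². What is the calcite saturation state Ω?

Ksp = 10^(−8.32) = 4.786×10^-9
Ω = [Ca²⁺][CO3²⁻]/Ksp = (2.20×10^-3)(0.00389×10^-3) / 4.786×10^-9 = 1.79

Ω = 1.79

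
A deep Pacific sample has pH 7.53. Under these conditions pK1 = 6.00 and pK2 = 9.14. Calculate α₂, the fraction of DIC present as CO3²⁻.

α₂ = 1 / (1 + [H⁺]/K2 + [H⁺]²/(K1K2)) = 1 / (1 + 10^+1.61 + 10^+0.08)
   = 1 / (1 + 40.738 + 1.2023) = 1/42.940 = 0.02329

α₂ = 0.0233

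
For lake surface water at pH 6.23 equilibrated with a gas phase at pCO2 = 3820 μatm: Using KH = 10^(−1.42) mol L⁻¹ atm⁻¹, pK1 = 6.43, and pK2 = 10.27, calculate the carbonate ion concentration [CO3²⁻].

[CO3²⁻] = 0.00836 μmol/L

[CO2*] = KH · pCO2 = 10^(−1.42) × 3820×10^-6 = 1.452×10^-4 mol/L
α₀ = 1/(1 + K1/[H⁺] + K1K2/[H⁺]²) = 1/(1 + 10^-0.20 + 10^-4.24) = 0.6131
DIC = [CO2*]/α₀ = 1.452×10^-4 / 0.6131 = 0.2369 mmol/L
[CO3²⁻] = α₂·DIC; α₂ = 3.528×10^-5, so [CO3²⁻] = 3.528×10^-5 × 0.2369 = 8.36×10^-6 mmol/L = 0.00836 μmol/L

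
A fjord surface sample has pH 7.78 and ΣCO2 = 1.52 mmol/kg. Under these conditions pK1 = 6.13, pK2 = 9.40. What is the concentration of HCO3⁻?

[HCO3⁻] = 1.45 mmol/kg

α₁ = 1 / (1 + [H⁺]/K1 + K2/[H⁺]) = 1 / (1 + 10^-1.65 + 10^-1.62)
   = 1 / (1 + 0.022387 + 0.023988) = 1/1.0464 = 0.9557
[HCO3⁻] = α₁ × DIC = 0.9557 × 1.52 = 1.45 mmol/kg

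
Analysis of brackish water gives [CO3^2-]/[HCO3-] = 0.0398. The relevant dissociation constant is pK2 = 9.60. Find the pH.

From K2 = [H⁺][CO3^2-]/[HCO3-]:  pH = pK2 + log₁₀([CO3^2-]/[HCO3-])
log₁₀(0.0398) = -1.400
pH = 9.60 + (-1.400) = 8.20

pH = 8.20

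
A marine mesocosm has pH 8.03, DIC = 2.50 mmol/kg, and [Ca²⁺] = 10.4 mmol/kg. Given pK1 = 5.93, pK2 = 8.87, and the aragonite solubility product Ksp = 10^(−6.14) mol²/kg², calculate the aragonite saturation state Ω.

α₂ = 1 / (1 + [H⁺]/K2 + [H⁺]²/(K1K2)) = 1 / (1 + 10^+0.84 + 10^-1.26)
   = 1 / (1 + 6.9183 + 0.054954) = 1/7.9733 = 0.1254
[CO3²⁻] = α₂ × DIC = 0.1254 × 2.50 = 0.3135 mmol/kg
Ksp = 10^(−6.14) = 7.244×10^-7
Ω = [Ca²⁺][CO3²⁻]/Ksp = (10.4×10^-3)(3.135×10^-4) / 7.244×10^-7 = 4.50

Ω = 4.50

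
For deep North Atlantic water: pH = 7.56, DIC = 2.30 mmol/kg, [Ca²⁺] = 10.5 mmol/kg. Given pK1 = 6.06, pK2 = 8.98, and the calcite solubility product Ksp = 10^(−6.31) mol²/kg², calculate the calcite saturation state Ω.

Ω = 1.75

α₂ = 1 / (1 + [H⁺]/K2 + [H⁺]²/(K1K2)) = 1 / (1 + 10^+1.42 + 10^-0.08)
   = 1 / (1 + 26.303 + 0.83176) = 1/28.134 = 0.03554
[CO3²⁻] = α₂ × DIC = 0.03554 × 2.30 = 0.08175 mmol/kg
Ksp = 10^(−6.31) = 4.898×10^-7
Ω = [Ca²⁺][CO3²⁻]/Ksp = (10.5×10^-3)(8.175×10^-5) / 4.898×10^-7 = 1.75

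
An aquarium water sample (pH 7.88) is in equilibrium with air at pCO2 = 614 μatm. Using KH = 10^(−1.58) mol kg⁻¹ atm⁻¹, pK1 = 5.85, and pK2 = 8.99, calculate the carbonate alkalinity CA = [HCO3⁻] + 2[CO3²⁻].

CA = 2.00 mmol/kg

[CO2*] = KH · pCO2 = 10^(−1.58) × 614×10^-6 = 1.615×10^-5 mol/kg
α₀ = 1/(1 + K1/[H⁺] + K1K2/[H⁺]²) = 1/(1 + 10^+2.03 + 10^+0.92) = 0.008586
DIC = [CO2*]/α₀ = 1.615×10^-5 / 0.008586 = 1.881 mmol/kg
CA = (α₁ + 2α₂)·DIC = (0.9200 + 2×0.07141) × 1.881 = 2.00 mmol/kg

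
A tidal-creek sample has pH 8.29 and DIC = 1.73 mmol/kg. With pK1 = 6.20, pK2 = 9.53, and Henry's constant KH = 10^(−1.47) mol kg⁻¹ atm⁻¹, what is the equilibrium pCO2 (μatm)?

α₀ = 1 / (1 + K1/[H⁺] + K1K2/[H⁺]²) = 1 / (1 + 10^+2.09 + 10^+0.85)
   = 1 / (1 + 123.03 + 7.0795) = 1/131.11 = 0.007627
[CO2*] = α₀ × DIC = 0.007627 × 1.73 = 0.01320 mmol/kg = 13.20 μmol/kg
pCO2 = [CO2*]/KH = 1.320×10^-5 / 3.388×10^-2 = 389 μatm

pCO2 = 389 μatm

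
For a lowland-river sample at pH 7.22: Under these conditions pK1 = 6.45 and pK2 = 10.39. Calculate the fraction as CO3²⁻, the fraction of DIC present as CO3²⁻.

α₂ = 0.000578

α₂ = 1 / (1 + [H⁺]/K2 + [H⁺]²/(K1K2)) = 1 / (1 + 10^+3.17 + 10^+2.40)
   = 1 / (1 + 1479.1 + 251.19) = 1/1731.3 = 0.0005776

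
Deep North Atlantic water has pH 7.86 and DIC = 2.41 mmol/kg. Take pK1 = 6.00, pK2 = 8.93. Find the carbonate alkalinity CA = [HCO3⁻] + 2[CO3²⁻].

CA = 2.57 mmol/kg

CA = [HCO3⁻] + 2[CO3²⁻] = (α₁ + 2α₂)·DIC
At pH 7.86: [H⁺]/K1 = 10^-1.86 = 0.013804, K2/[H⁺] = 10^-1.07 = 0.085114
α₁ = 1/(1 + 0.013804 + 0.085114) = 1/1.0989 = 0.9100; α₂ = α₁·K2/[H⁺] = 0.07745
α₁ + 2α₂ = 1.0649
CA = 1.0649 × 2.41 = 2.57 mmol/kg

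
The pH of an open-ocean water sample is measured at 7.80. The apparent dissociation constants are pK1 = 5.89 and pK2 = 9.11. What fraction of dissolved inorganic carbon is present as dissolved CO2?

α₀ = 1 / (1 + K1/[H⁺] + K1K2/[H⁺]²) = 1 / (1 + 10^+1.91 + 10^+0.60)
   = 1 / (1 + 81.283 + 3.9811) = 1/86.264 = 0.01159

α₀ = 0.0116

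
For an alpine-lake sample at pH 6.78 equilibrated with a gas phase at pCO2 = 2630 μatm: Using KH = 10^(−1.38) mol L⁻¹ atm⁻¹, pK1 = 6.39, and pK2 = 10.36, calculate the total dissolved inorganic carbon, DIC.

DIC = 0.379 mmol/L

[CO2*] = KH · pCO2 = 10^(−1.38) × 2630×10^-6 = 1.096×10^-4 mol/L
α₀ = 1/(1 + K1/[H⁺] + K1K2/[H⁺]²) = 1/(1 + 10^+0.39 + 10^-3.19) = 0.2894
DIC = [CO2*]/α₀ = 1.096×10^-4 / 0.2894 = 0.379 mmol/L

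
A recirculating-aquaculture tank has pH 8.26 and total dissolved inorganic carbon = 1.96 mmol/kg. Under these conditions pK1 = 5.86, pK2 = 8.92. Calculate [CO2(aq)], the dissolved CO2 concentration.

α₀ = 1 / (1 + K1/[H⁺] + K1K2/[H⁺]²) = 1 / (1 + 10^+2.40 + 10^+1.74)
   = 1 / (1 + 251.19 + 54.954) = 1/307.14 = 0.003256
[CO2*] = α₀ × DIC = 0.003256 × 1.96 = 0.00638 mmol/kg = 6.38 μmol/kg

[CO2*] = 6.38 μmol/kg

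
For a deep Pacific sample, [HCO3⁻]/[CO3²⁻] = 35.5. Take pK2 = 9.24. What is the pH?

From K2 = [H⁺][CO3²⁻]/[HCO3⁻]:  pH = pK2 − log₁₀([HCO3⁻]/[CO3²⁻])
log₁₀(35.5) = +1.550
pH = 9.24 − (+1.550) = 7.69

pH = 7.69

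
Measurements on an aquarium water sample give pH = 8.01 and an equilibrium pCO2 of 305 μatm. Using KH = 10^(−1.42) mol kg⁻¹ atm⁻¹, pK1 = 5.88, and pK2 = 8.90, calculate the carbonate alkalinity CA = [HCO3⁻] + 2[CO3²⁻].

CA = 1.97 mmol/kg

[CO2*] = KH · pCO2 = 10^(−1.42) × 305×10^-6 = 1.160×10^-5 mol/kg
α₀ = 1/(1 + K1/[H⁺] + K1K2/[H⁺]²) = 1/(1 + 10^+2.13 + 10^+1.24) = 0.006524
DIC = [CO2*]/α₀ = 1.160×10^-5 / 0.006524 = 1.777 mmol/kg
CA = (α₁ + 2α₂)·DIC = (0.8801 + 2×0.1134) × 1.777 = 1.97 mmol/kg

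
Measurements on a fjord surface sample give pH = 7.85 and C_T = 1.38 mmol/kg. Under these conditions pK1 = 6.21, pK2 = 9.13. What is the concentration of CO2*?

α₀ = 1 / (1 + K1/[H⁺] + K1K2/[H⁺]²) = 1 / (1 + 10^+1.64 + 10^+0.36)
   = 1 / (1 + 43.652 + 2.2909) = 1/46.942 = 0.02130
[CO2*] = α₀ × DIC = 0.02130 × 1.38 = 0.0294 mmol/kg

[CO2*] = 0.0294 mmol/kg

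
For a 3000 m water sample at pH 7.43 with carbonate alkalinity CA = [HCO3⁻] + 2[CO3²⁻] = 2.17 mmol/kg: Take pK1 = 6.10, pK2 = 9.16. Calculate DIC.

CA = [HCO3⁻] + 2[CO3²⁻] = (α₁ + 2α₂)·DIC
At pH 7.43: [H⁺]/K1 = 10^-1.33 = 0.046774, K2/[H⁺] = 10^-1.73 = 0.018621
α₁ = 1/(1 + 0.046774 + 0.018621) = 1/1.0654 = 0.9386; α₂ = α₁·K2/[H⁺] = 0.01748
α₁ + 2α₂ = 0.9736
DIC = CA / (α₁ + 2α₂) = 2.17 / 0.9736 = 2.23 mmol/kg

DIC = 2.23 mmol/kg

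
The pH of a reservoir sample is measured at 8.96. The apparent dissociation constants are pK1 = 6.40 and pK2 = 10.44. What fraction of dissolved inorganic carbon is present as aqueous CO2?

α₀ = 0.00266

α₀ = 1 / (1 + K1/[H⁺] + K1K2/[H⁺]²) = 1 / (1 + 10^+2.56 + 10^+1.08)
   = 1 / (1 + 363.08 + 12.023) = 1/376.10 = 0.002659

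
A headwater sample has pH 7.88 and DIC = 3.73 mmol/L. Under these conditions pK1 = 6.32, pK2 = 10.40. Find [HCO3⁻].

[HCO3⁻] = 3.62 mmol/L

α₁ = 1 / (1 + [H⁺]/K1 + K2/[H⁺]) = 1 / (1 + 10^-1.56 + 10^-2.52)
   = 1 / (1 + 0.027542 + 0.0030200) = 1/1.0306 = 0.9703
[HCO3⁻] = α₁ × DIC = 0.9703 × 3.73 = 3.62 mmol/L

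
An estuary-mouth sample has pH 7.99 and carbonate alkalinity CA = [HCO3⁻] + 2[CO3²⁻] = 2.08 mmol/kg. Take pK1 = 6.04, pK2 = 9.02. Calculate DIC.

CA = [HCO3⁻] + 2[CO3²⁻] = (α₁ + 2α₂)·DIC
At pH 7.99: [H⁺]/K1 = 10^-1.95 = 0.011220, K2/[H⁺] = 10^-1.03 = 0.093325
α₁ = 1/(1 + 0.011220 + 0.093325) = 1/1.1045 = 0.9053; α₂ = α₁·K2/[H⁺] = 0.08449
α₁ + 2α₂ = 1.0743
DIC = CA / (α₁ + 2α₂) = 2.08 / 1.0743 = 1.94 mmol/kg

DIC = 1.94 mmol/kg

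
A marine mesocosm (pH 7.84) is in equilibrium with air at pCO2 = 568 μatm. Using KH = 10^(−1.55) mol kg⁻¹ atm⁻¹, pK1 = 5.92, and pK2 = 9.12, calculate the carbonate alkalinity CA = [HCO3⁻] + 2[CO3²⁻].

CA = 1.47 mmol/kg

[CO2*] = KH · pCO2 = 10^(−1.55) × 568×10^-6 = 1.601×10^-5 mol/kg
α₀ = 1/(1 + K1/[H⁺] + K1K2/[H⁺]²) = 1/(1 + 10^+1.92 + 10^+0.64) = 0.01129
DIC = [CO2*]/α₀ = 1.601×10^-5 / 0.01129 = 1.417 mmol/kg
CA = (α₁ + 2α₂)·DIC = (0.9394 + 2×0.04930) × 1.417 = 1.47 mmol/kg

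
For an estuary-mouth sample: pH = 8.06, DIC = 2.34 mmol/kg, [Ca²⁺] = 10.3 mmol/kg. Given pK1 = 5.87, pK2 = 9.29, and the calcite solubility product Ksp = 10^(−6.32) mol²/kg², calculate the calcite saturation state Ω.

α₂ = 1 / (1 + [H⁺]/K2 + [H⁺]²/(K1K2)) = 1 / (1 + 10^+1.23 + 10^-0.96)
   = 1 / (1 + 16.982 + 0.10965) = 1/18.092 = 0.05527
[CO3²⁻] = α₂ × DIC = 0.05527 × 2.34 = 0.1293 mmol/kg
Ksp = 10^(−6.32) = 4.786×10^-7
Ω = [Ca²⁺][CO3²⁻]/Ksp = (10.3×10^-3)(1.293×10^-4) / 4.786×10^-7 = 2.78

Ω = 2.78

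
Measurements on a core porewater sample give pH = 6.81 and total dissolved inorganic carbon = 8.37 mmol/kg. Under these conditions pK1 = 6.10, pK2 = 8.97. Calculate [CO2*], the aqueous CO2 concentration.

[CO2*] = 1.36 mmol/kg

α₀ = 1 / (1 + K1/[H⁺] + K1K2/[H⁺]²) = 1 / (1 + 10^+0.71 + 10^-1.45)
   = 1 / (1 + 5.1286 + 0.035481) = 1/6.1641 = 0.1622
[CO2*] = α₀ × DIC = 0.1622 × 8.37 = 1.36 mmol/kg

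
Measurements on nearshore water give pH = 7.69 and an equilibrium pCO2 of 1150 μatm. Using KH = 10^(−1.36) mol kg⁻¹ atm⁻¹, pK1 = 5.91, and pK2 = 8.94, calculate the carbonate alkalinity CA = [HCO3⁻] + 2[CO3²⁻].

[CO2*] = KH · pCO2 = 10^(−1.36) × 1150×10^-6 = 5.020×10^-5 mol/kg
α₀ = 1/(1 + K1/[H⁺] + K1K2/[H⁺]²) = 1/(1 + 10^+1.78 + 10^+0.53) = 0.01547
DIC = [CO2*]/α₀ = 5.020×10^-5 / 0.01547 = 3.245 mmol/kg
CA = (α₁ + 2α₂)·DIC = (0.9321 + 2×0.05242) × 3.245 = 3.37 mmol/kg

CA = 3.37 mmol/kg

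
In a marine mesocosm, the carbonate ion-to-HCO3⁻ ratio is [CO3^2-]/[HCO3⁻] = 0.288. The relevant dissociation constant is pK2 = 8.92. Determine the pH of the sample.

pH = 8.38

From K2 = [H⁺][CO3^2-]/[HCO3⁻]:  pH = pK2 + log₁₀([CO3^2-]/[HCO3⁻])
log₁₀(0.288) = -0.541
pH = 8.92 + (-0.541) = 8.38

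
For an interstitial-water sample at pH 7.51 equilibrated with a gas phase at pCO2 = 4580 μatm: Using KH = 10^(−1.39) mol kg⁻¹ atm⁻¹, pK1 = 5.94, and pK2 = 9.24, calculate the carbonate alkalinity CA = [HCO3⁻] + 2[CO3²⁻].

[CO2*] = KH · pCO2 = 10^(−1.39) × 4580×10^-6 = 1.866×10^-4 mol/kg
α₀ = 1/(1 + K1/[H⁺] + K1K2/[H⁺]²) = 1/(1 + 10^+1.57 + 10^-0.16) = 0.02574
DIC = [CO2*]/α₀ = 1.866×10^-4 / 0.02574 = 7.248 mmol/kg
CA = (α₁ + 2α₂)·DIC = (0.9564 + 2×0.01781) × 7.248 = 7.19 mmol/kg

CA = 7.19 mmol/kg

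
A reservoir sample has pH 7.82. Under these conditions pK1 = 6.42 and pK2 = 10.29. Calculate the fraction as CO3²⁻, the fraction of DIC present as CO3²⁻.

α₂ = 1 / (1 + [H⁺]/K2 + [H⁺]²/(K1K2)) = 1 / (1 + 10^+2.47 + 10^+1.07)
   = 1 / (1 + 295.12 + 11.749) = 1/307.87 = 0.003248

α₂ = 0.00325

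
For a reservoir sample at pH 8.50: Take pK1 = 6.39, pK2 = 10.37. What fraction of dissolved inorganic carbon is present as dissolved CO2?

α₀ = 1 / (1 + K1/[H⁺] + K1K2/[H⁺]²) = 1 / (1 + 10^+2.11 + 10^+0.24)
   = 1 / (1 + 128.82 + 1.7378) = 1/131.56 = 0.007601

α₀ = 0.00760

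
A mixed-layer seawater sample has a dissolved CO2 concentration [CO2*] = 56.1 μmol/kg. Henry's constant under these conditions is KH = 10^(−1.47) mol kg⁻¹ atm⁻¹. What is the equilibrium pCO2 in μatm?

KH = 10^(−1.47) = 3.388×10^-2 mol kg⁻¹ atm⁻¹
pCO2 = [CO2*]/KH = 56.1×10^-6 / 3.388×10^-2 = 1.66×10^-3 atm = 1660 μatm

pCO2 = 1660 μatm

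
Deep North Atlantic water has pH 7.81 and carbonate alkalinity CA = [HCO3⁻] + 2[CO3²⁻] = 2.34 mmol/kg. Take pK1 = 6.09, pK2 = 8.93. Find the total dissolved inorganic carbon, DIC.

CA = [HCO3⁻] + 2[CO3²⁻] = (α₁ + 2α₂)·DIC
At pH 7.81: [H⁺]/K1 = 10^-1.72 = 0.019055, K2/[H⁺] = 10^-1.12 = 0.075858
α₁ = 1/(1 + 0.019055 + 0.075858) = 1/1.0949 = 0.9133; α₂ = α₁·K2/[H⁺] = 0.06928
α₁ + 2α₂ = 1.0519
DIC = CA / (α₁ + 2α₂) = 2.34 / 1.0519 = 2.22 mmol/kg

DIC = 2.22 mmol/kg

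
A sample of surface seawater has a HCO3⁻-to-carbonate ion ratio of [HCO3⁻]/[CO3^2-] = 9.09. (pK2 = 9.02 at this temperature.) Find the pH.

pH = 8.06

From K2 = [H⁺][CO3^2-]/[HCO3⁻]:  pH = pK2 − log₁₀([HCO3⁻]/[CO3^2-])
log₁₀(9.09) = +0.959
pH = 9.02 − (+0.959) = 8.06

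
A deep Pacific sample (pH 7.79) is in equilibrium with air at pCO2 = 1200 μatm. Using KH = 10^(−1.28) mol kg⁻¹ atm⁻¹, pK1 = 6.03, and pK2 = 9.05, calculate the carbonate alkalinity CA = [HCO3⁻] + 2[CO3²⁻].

[CO2*] = KH · pCO2 = 10^(−1.28) × 1200×10^-6 = 6.298×10^-5 mol/kg
α₀ = 1/(1 + K1/[H⁺] + K1K2/[H⁺]²) = 1/(1 + 10^+1.76 + 10^+0.50) = 0.01621
DIC = [CO2*]/α₀ = 6.298×10^-5 / 0.01621 = 3.886 mmol/kg
CA = (α₁ + 2α₂)·DIC = (0.9325 + 2×0.05125) × 3.886 = 4.02 mmol/kg

CA = 4.02 mmol/kg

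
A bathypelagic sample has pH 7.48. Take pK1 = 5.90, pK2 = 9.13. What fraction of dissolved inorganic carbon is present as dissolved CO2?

α₀ = 0.0251

α₀ = 1 / (1 + K1/[H⁺] + K1K2/[H⁺]²) = 1 / (1 + 10^+1.58 + 10^-0.07)
   = 1 / (1 + 38.019 + 0.85114) = 1/39.870 = 0.02508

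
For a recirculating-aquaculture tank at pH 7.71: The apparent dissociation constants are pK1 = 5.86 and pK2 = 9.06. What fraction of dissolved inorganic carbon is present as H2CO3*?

α₀ = 1 / (1 + K1/[H⁺] + K1K2/[H⁺]²) = 1 / (1 + 10^+1.85 + 10^+0.50)
   = 1 / (1 + 70.795 + 3.1623) = 1/74.957 = 0.01334

α₀ = 0.0133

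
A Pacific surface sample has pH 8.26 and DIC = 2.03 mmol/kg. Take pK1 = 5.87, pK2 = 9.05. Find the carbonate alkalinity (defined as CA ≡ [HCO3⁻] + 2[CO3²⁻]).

CA = [HCO3⁻] + 2[CO3²⁻] = (α₁ + 2α₂)·DIC
At pH 8.26: [H⁺]/K1 = 10^-2.39 = 0.0040738, K2/[H⁺] = 10^-0.79 = 0.16218
α₁ = 1/(1 + 0.0040738 + 0.16218) = 1/1.1663 = 0.8574; α₂ = α₁·K2/[H⁺] = 0.1391
α₁ + 2α₂ = 1.1356
CA = 1.1356 × 2.03 = 2.31 mmol/kg

CA = 2.31 mmol/kg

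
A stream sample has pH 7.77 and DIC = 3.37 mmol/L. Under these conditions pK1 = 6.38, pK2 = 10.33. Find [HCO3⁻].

α₁ = 1 / (1 + [H⁺]/K1 + K2/[H⁺]) = 1 / (1 + 10^-1.39 + 10^-2.56)
   = 1 / (1 + 0.040738 + 0.0027542) = 1/1.0435 = 0.9583
[HCO3⁻] = α₁ × DIC = 0.9583 × 3.37 = 3.23 mmol/L

[HCO3⁻] = 3.23 mmol/L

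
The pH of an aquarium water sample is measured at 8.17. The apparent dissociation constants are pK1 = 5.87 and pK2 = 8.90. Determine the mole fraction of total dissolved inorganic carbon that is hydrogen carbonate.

α₁ = 1 / (1 + [H⁺]/K1 + K2/[H⁺]) = 1 / (1 + 10^-2.30 + 10^-0.73)
   = 1 / (1 + 0.0050119 + 0.18621) = 1/1.1912 = 0.8395

α₁ = 0.839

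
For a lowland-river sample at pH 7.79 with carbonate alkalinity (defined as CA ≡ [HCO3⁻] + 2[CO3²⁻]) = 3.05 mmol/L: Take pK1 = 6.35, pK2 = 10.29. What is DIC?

DIC = 3.15 mmol/L

CA = [HCO3⁻] + 2[CO3²⁻] = (α₁ + 2α₂)·DIC
At pH 7.79: [H⁺]/K1 = 10^-1.44 = 0.036308, K2/[H⁺] = 10^-2.50 = 0.0031623
α₁ = 1/(1 + 0.036308 + 0.0031623) = 1/1.0395 = 0.9620; α₂ = α₁·K2/[H⁺] = 0.003042
α₁ + 2α₂ = 0.9681
DIC = CA / (α₁ + 2α₂) = 3.05 / 0.9681 = 3.15 mmol/L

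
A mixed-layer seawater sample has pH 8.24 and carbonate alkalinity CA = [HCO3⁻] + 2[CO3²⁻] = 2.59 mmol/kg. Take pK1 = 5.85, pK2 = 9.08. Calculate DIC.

CA = [HCO3⁻] + 2[CO3²⁻] = (α₁ + 2α₂)·DIC
At pH 8.24: [H⁺]/K1 = 10^-2.39 = 0.0040738, K2/[H⁺] = 10^-0.84 = 0.14454
α₁ = 1/(1 + 0.0040738 + 0.14454) = 1/1.1486 = 0.8706; α₂ = α₁·K2/[H⁺] = 0.1258
α₁ + 2α₂ = 1.1223
DIC = CA / (α₁ + 2α₂) = 2.59 / 1.1223 = 2.31 mmol/kg

DIC = 2.31 mmol/kg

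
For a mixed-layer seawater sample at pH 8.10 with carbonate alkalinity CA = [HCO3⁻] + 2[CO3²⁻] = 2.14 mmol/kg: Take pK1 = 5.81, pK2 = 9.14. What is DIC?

CA = [HCO3⁻] + 2[CO3²⁻] = (α₁ + 2α₂)·DIC
At pH 8.10: [H⁺]/K1 = 10^-2.29 = 0.0051286, K2/[H⁺] = 10^-1.04 = 0.091201
α₁ = 1/(1 + 0.0051286 + 0.091201) = 1/1.0963 = 0.9121; α₂ = α₁·K2/[H⁺] = 0.08319
α₁ + 2α₂ = 1.0785
DIC = CA / (α₁ + 2α₂) = 2.14 / 1.0785 = 1.98 mmol/kg

DIC = 1.98 mmol/kg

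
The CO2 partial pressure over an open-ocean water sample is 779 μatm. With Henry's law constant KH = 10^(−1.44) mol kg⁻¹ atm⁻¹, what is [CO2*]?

[CO2*] = 28.3 μmol/kg

KH = 10^(−1.44) = 3.631×10^-2 mol kg⁻¹ atm⁻¹
[CO2*] = KH · pCO2 = 3.631×10^-2 × 779×10^-6 atm = 2.83×10^-5 mol/kg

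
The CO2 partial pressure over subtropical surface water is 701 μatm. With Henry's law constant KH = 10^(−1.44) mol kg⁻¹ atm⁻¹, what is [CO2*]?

[CO2*] = 25.5 μmol/kg

KH = 10^(−1.44) = 3.631×10^-2 mol kg⁻¹ atm⁻¹
[CO2*] = KH · pCO2 = 3.631×10^-2 × 701×10^-6 atm = 2.55×10^-5 mol/kg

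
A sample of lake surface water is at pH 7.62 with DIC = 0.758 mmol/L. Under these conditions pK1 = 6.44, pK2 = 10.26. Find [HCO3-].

[HCO3⁻] = 0.709 mmol/L

α₁ = 1 / (1 + [H⁺]/K1 + K2/[H⁺]) = 1 / (1 + 10^-1.18 + 10^-2.64)
   = 1 / (1 + 0.066069 + 0.0022909) = 1/1.0684 = 0.9360
[HCO3⁻] = α₁ × DIC = 0.9360 × 0.758 = 0.709 mmol/L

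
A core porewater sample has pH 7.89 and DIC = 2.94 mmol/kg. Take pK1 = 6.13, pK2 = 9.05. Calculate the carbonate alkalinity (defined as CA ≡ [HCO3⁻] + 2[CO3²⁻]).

CA = [HCO3⁻] + 2[CO3²⁻] = (α₁ + 2α₂)·DIC
At pH 7.89: [H⁺]/K1 = 10^-1.76 = 0.017378, K2/[H⁺] = 10^-1.16 = 0.069183
α₁ = 1/(1 + 0.017378 + 0.069183) = 1/1.0866 = 0.9203; α₂ = α₁·K2/[H⁺] = 0.06367
α₁ + 2α₂ = 1.0477
CA = 1.0477 × 2.94 = 3.08 mmol/kg

CA = 3.08 mmol/kg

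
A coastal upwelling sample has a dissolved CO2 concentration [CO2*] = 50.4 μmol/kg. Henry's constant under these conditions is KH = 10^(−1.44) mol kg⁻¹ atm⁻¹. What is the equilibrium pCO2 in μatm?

pCO2 = 1390 μatm

KH = 10^(−1.44) = 3.631×10^-2 mol kg⁻¹ atm⁻¹
pCO2 = [CO2*]/KH = 50.4×10^-6 / 3.631×10^-2 = 1.39×10^-3 atm = 1390 μatm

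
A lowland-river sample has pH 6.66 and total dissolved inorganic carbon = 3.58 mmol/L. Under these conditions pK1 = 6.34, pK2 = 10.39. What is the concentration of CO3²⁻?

[CO3²⁻] = 0.451 μmol/L

α₂ = 1 / (1 + [H⁺]/K2 + [H⁺]²/(K1K2)) = 1 / (1 + 10^+3.73 + 10^+3.41)
   = 1 / (1 + 5370.3 + 2570.4) = 1/7941.7 = 0.0001259
[CO3²⁻] = α₂ × DIC = 0.0001259 × 3.58 = 0.000451 mmol/L = 0.451 μmol/L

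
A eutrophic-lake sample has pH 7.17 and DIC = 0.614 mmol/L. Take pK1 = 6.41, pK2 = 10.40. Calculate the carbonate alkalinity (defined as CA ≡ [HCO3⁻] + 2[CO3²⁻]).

CA = 0.523 mmol/L

CA = [HCO3⁻] + 2[CO3²⁻] = (α₁ + 2α₂)·DIC
At pH 7.17: [H⁺]/K1 = 10^-0.76 = 0.17378, K2/[H⁺] = 10^-3.23 = 0.00058884
α₁ = 1/(1 + 0.17378 + 0.00058884) = 1/1.1744 = 0.8515; α₂ = α₁·K2/[H⁺] = 0.0005014
α₁ + 2α₂ = 0.8525
CA = 0.8525 × 0.614 = 0.523 mmol/L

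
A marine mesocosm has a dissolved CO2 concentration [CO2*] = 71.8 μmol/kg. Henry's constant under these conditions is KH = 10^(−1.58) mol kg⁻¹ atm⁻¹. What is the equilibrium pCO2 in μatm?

KH = 10^(−1.58) = 2.630×10^-2 mol kg⁻¹ atm⁻¹
pCO2 = [CO2*]/KH = 71.8×10^-6 / 2.630×10^-2 = 2.73×10^-3 atm = 2730 μatm

pCO2 = 2730 μatm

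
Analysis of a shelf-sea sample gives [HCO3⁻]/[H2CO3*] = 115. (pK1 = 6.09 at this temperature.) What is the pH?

pH = 8.15

From K1 = [H⁺][HCO3⁻]/[H2CO3*]:  pH = pK1 + log₁₀([HCO3⁻]/[H2CO3*])
log₁₀(115) = +2.061
pH = 6.09 + (+2.061) = 8.15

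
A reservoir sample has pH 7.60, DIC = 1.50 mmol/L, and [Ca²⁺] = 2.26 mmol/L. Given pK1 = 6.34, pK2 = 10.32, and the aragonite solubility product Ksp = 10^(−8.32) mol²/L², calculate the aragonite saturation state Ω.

Ω = 1.28

α₂ = 1 / (1 + [H⁺]/K2 + [H⁺]²/(K1K2)) = 1 / (1 + 10^+2.72 + 10^+1.46)
   = 1 / (1 + 524.81 + 28.840) = 1/554.65 = 0.001803
[CO3²⁻] = α₂ × DIC = 0.001803 × 1.50 = 0.002704 mmol/L = 2.704 μmol/L
Ksp = 10^(−8.32) = 4.786×10^-9
Ω = [Ca²⁺][CO3²⁻]/Ksp = (2.26×10^-3)(2.704×10^-6) / 4.786×10^-9 = 1.28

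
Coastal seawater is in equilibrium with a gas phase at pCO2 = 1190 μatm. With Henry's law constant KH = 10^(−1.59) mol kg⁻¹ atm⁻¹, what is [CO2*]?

KH = 10^(−1.59) = 2.570×10^-2 mol kg⁻¹ atm⁻¹
[CO2*] = KH · pCO2 = 2.570×10^-2 × 1190×10^-6 atm = 3.06×10^-5 mol/kg

[CO2*] = 30.6 μmol/kg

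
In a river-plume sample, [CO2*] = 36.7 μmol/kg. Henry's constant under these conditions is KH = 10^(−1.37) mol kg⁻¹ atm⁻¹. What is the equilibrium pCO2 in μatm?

pCO2 = 860 μatm

KH = 10^(−1.37) = 4.266×10^-2 mol kg⁻¹ atm⁻¹
pCO2 = [CO2*]/KH = 36.7×10^-6 / 4.266×10^-2 = 8.60×10^-4 atm = 860 μatm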